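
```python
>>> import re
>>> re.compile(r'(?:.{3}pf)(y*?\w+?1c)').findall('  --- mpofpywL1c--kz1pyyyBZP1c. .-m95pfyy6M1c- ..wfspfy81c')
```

['yy6M1c', 'y81c']

This matches exactly 3 of any character, then the literal 'pf' (non-capturing group); then zero or more of the literal 'y' (lazy), then one or more of a word character (lazy), then the literal '1c' (captured).
Matches: at [34:45] match 'm95pfyy6M1c', group 1 = 'yy6M1c'; at [49:58] match 'wfspfy81c', group 1 = 'y81c'.
With a single group, `findall` returns only what that group captured — 2 items.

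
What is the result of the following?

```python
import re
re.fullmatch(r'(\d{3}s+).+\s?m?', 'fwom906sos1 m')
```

None

This matches exactly 3 of a digit, then one or more of a literal 's' (captured); then one or more of any character; then optionally whitespace, then optionally the literal 'm'.
`re.fullmatch` requires the pattern to consume the entire string.
Here there's no way to consume every character, so the call returns None.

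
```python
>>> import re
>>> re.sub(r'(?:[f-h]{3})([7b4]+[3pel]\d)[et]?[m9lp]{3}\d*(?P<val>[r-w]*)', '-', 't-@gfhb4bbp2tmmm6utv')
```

Pattern: exactly 3 of a character in [f-h] (non-capturing group); then one or more of one of [7b4], then one of [3pel], then a digit (captured); then optionally one of [et], then exactly 3 of one of [m9lp], then zero or more of a digit; then zero or more of a character in [r-w] (captured as 'val').
Matches: at [3:20] → 'gfhb4bbp2tmmm6utv'.
Every occurrence is swapped for '-'.

't-@-'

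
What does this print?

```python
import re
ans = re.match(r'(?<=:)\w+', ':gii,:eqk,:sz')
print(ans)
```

`match` is anchored at position 0; if the pattern doesn't fit there, it returns None.
Here position 0 doesn't satisfy it, so the call returns None.

None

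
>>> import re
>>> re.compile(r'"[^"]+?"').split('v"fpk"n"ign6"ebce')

['v', 'n', 'ebce']

Matches to split on: at [1:6] → '"fpk"'; at [7:13] → '"ign6"'.
The string is cut at each match, leaving 3 pieces.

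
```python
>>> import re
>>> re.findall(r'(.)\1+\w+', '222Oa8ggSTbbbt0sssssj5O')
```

['2']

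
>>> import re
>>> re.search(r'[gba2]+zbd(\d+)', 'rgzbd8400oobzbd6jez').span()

The match spans [1:9] → 'gzbd8400'.

(1, 9)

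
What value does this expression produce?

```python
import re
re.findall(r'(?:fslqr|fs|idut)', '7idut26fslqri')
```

Branches in `(...|...)` are attempted left-to-right; the first branch that allows the whole pattern to succeed is taken.
Matches: at [1:5] → 'idut'; at [7:12] → 'fslqr'.
No capturing groups, so `findall` returns the 2 full match strings.

['idut', 'fslqr']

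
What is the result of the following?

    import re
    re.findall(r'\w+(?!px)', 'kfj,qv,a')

The negative lookahead/lookbehind blocks any match where the forbidden context is present.
`findall` yields the raw match text (3 of them) because the pattern has no groups.

['kfj', 'qv', 'a']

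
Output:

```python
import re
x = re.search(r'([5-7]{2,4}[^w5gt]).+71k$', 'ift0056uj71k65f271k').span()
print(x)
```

(5, 19)

This matches 2 to 4 of a character in [5-7], then any character except [w5gt] (captured); then one or more of any character, then the literal '71k'; then anchored at the end.
The match spans [5:19] → '56uj71k65f271k'.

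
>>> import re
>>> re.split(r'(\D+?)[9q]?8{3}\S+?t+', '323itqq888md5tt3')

This matches one or more of a non-digit (lazy) (captured); then optionally one of [9q], then exactly 3 of a literal '8'; then one or more of a non-whitespace character (lazy), then one or more of the literal 't'.
Matches to split on: at [3:15] → 'itqq888md5tt'.
`re.split` interleaves the captured-group text with the surrounding fragments.

['323', 'itq', '3']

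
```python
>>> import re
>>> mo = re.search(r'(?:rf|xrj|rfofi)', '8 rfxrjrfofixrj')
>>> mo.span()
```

(2, 4)

`re.search` tries every starting position until one works.
The match spans [2:4] → 'rf'.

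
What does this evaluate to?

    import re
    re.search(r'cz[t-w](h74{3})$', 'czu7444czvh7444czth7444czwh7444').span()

The pattern matches the literal 'cz', then a character in [t-w]; then the literal 'h7', then exactly 3 of a literal '4' (captured); then anchored at the end.
Unlike `match`, `search` isn't anchored — it looks for the pattern anywhere in the string.
The match spans [23:31] → 'czwh7444'.
Captured: group 1 = 'h7444'.

(23, 31)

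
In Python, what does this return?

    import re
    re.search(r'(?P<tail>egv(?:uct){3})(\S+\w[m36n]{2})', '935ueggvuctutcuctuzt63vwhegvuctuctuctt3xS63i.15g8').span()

(25, 43)

Pattern: the literal 'egv', then the literal 'uct' repeated 3 times (captured as 'tail'); then one or more of a non-whitespace character, then a word character, then exactly 2 of one of [m36n] (captured).
Unlike `match`, `search` isn't anchored — it looks for the pattern anywhere in the string.
The match spans [25:43] → 'egvuctuctuctt3xS63'.
Captured: group 1 = 'egvuctuctuct', group 2 = 't3xS63'.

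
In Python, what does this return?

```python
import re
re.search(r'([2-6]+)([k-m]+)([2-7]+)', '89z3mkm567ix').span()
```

(3, 10)

This matches one or more of a character in [2-6] (captured); then one or more of a character in [k-m] (captured); then one or more of a character in [2-7] (captured).
The match spans [3:10] → '3mkm567'.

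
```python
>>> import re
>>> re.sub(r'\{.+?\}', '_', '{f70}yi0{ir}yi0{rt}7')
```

A non-greedy quantifier consumes as few characters as it can — just enough that the remainder of the pattern still matches from where it stops; whatever follows it matches normally.
`sub` substitutes '_' at each match site.

'_yi0_yi0_7'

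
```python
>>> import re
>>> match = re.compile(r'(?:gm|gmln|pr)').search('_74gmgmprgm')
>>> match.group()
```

`re.search` tries every starting position until one works.
The match spans [3:5] → 'gm'.

'gm'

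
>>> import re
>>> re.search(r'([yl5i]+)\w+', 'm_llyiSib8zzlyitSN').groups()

The pattern matches one or more of one of [yl5i] (captured); then one or more of a word character.
Unlike `match`, `search` isn't anchored — it looks for the pattern anywhere in the string.
The match spans [2:18] → 'llyiSib8zzlyitSN'.
Captured: group 1 = 'llyi'.

('llyi',)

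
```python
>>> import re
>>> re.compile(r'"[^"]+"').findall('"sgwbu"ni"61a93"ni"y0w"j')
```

['"sgwbu"', '"61a93"', '"y0w"']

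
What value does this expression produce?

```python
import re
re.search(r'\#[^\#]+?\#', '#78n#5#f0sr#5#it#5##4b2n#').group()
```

'#78n#'

`re.search` tries every starting position until one works.
The match spans [0:5] → '#78n#'.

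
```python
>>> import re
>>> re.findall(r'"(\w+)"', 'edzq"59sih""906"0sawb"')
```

['59sih', '906']

Walking the string: at [4:11] match '"59sih"', group 1 = '59sih'; at [11:16] match '"906"', group 1 = '906'.
`findall` collects group 1 from each match (2 total).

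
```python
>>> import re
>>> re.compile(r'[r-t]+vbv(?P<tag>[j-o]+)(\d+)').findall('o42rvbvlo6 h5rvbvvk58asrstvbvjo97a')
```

[('lo', '6'), ('jo', '97')]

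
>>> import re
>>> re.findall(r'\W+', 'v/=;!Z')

['/=;!']

Pattern: one or more of a non-word character.
Scanning left to right: at [1:5] → '/=;!'.
`findall` yields the raw match text (1 of them) because the pattern has no groups.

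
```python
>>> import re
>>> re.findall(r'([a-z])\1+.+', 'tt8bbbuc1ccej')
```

The backreference `\1` re-matches whatever the first group consumed, character for character.
Scanning left to right: at [0:13] match 'tt8bbbuc1ccej', group 1 = 't'.
With a single group, `findall` returns only what that group captured — 1 item.

['t']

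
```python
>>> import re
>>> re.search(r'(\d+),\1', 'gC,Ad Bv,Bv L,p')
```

A backreference is literal: `\1` must see the identical characters the first group matched.
`re.search` scans for the first position where the pattern succeeds.
Here nothing in the string fits, so the call returns None.

None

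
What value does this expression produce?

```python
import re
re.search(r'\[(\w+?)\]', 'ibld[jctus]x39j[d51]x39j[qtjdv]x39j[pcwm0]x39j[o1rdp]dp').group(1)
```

Unlike `match`, `search` isn't anchored — it looks for the pattern anywhere in the string.
The match spans [4:11] → '[jctus]'.
Captured: group 1 = 'jctus'.

'jctus'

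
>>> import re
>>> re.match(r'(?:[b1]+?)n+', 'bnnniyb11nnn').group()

With `match`, the pattern is implicitly anchored at the beginning.
The match spans [0:4] → 'bnnn'.

'bnnn'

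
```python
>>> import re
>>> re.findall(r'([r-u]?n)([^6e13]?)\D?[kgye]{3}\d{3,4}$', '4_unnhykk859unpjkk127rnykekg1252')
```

This matches optionally a character in [r-u], then the literal 'n' (captured); then optionally any character except [6e13] (captured); then optionally a non-digit, then exactly 3 of one of [kgye], then 3 to 4 of a digit; then anchored at the end.
Scanning left to right: at [21:32] match 'rnykekg1252', groups = ('rn', 'y').
2 groups means the one result is a tuple of 2 captured strings — 1 here.

[('rn', 'y')]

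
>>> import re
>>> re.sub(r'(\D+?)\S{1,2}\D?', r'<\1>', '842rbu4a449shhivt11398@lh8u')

A `+?`/`*?`/`{m,n}?` starts at its minimum and grows only as far as needed for what follows to match.
`\1` in the replacement pulls in group 1's text for each match.

'842<r>4<a>9<s><v>1398<@>8u'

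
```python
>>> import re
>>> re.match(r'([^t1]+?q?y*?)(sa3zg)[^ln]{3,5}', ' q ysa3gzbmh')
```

None

`re.match` only tries the pattern at the start of the string.
Here the string doesn't start with a match, so the call returns None.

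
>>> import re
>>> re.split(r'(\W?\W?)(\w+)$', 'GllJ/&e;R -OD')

The pattern matches optionally a non-word character, then optionally a non-word character (captured); then one or more of a word character (captured); then anchored at the end.
Matches to split on: at [9:13] → ' -OD'.
Because the pattern has a capturing group, `split` also inserts each captured text between the pieces.

['GllJ/&e;R', ' -', 'OD', '']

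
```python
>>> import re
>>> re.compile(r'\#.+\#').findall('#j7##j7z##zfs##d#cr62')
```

['#j7##j7z##zfs##d#']

With no groups in the pattern, `findall` gives back each whole match — 1 here.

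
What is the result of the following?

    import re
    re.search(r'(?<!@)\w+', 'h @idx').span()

The negative lookahead/lookbehind blocks any match where the forbidden context is present.
The match spans [0:1] → 'h'.

(0, 1)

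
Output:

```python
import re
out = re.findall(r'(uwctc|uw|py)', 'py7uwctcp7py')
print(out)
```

['py', 'uwctc', 'py']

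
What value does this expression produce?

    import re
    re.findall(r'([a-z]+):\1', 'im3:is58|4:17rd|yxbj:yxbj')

['yxbj']

The backreference `\1` re-matches whatever the first group consumed, character for character.
Walking the string: at [16:25] match 'yxbj:yxbj', group 1 = 'yxbj'.
With a single group, `findall` returns only what that group captured — 1 item.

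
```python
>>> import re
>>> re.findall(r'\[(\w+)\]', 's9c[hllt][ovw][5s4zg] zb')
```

Walking the string: at [3:9] match '[hllt]', group 1 = 'hllt'; at [9:14] match '[ovw]', group 1 = 'ovw'; at [14:21] match '[5s4zg]', group 1 = '5s4zg'.
One capturing group, so `findall` returns just the captured substring from each match — 3 in all.

['hllt', 'ovw', '5s4zg']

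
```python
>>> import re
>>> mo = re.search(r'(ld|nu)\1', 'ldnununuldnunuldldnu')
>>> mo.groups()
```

('nu',)

After group 1 captures some text, `\1` only succeeds where that same text appears again.
Unlike `match`, `search` isn't anchored — it looks for the pattern anywhere in the string.
The match spans [2:6] → 'nunu'.
Captured: group 1 = 'nu'.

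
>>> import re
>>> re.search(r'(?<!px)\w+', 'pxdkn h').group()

'pxdkn'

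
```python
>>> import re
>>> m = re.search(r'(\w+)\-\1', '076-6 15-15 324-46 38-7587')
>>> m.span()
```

`\1` has to match the exact text group 1 already captured.
`re.search` scans for the first position where the pattern succeeds.
The match spans [2:5] → '6-6'.
Captured: group 1 = '6'.

(2, 5)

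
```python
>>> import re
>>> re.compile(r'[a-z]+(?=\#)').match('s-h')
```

None

Because the assertion is zero-width, the text it checks is not consumed and won't appear in the result.
`re.match` only tries the pattern at the start of the string.
Here the pattern fails at index 0, so the call returns None.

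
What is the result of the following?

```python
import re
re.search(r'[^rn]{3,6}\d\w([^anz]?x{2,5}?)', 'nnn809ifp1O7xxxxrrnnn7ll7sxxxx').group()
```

'809ifp1O7xx'

The pattern matches 3 to 6 of any character except [rn], then a digit, then a word character; then optionally any character except [anz], then 2 to 5 of a literal 'x' (lazy) (captured).
Unlike `match`, `search` isn't anchored — it looks for the pattern anywhere in the string.
The match spans [3:14] → '809ifp1O7xx'.
Captured: group 1 = '7xx'.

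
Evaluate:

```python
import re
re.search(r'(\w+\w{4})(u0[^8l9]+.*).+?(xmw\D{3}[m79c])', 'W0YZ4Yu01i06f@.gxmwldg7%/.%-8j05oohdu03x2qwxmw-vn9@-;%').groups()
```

('W0YZ4Y', 'u01i06f@.gxmwldg7%/.%-8j05oohdu03x2q', 'xmw-vn9')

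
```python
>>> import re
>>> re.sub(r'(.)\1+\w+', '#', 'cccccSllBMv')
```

After group 1 captures some text, `\1` only succeeds where that same text appears again.
Matches: at [0:11] → 'cccccSllBMv'.
Each match is replaced by '#'.

'#'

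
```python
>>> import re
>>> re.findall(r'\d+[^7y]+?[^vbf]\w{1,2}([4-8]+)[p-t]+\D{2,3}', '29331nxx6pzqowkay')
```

Pattern: one or more of a digit, then one or more of any character except [7y] (lazy); then any character except [vbf], then 1 to 2 of a word character; then one or more of a character in [4-8] (captured); then one or more of a character in [p-t], then 2 to 3 of a non-digit.
Walking the string: at [0:13] match '29331nxx6pzqo', group 1 = '6'.
One capturing group, so `findall` returns just the captured substring from the one match — 1 in all.

['6']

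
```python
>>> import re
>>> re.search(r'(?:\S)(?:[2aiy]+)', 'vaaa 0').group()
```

'vaaa'

This matches a non-whitespace character (non-capturing group); then one or more of one of [2aiy] (non-capturing group).
The match spans [0:4] → 'vaaa'.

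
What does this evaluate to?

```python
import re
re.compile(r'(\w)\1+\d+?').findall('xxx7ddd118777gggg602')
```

['x', 'd', '7', 'g']

A backreference is literal: `\1` must see the identical characters the first group matched.
Matches: at [0:4] match 'xxx7', group 1 = 'x'; at [4:8] match 'ddd1', group 1 = 'd'; at [10:13] match '777', group 1 = '7'; at [13:18] match 'gggg6', group 1 = 'g'.
One capturing group, so `findall` returns just the captured substring from each match — 4 in all.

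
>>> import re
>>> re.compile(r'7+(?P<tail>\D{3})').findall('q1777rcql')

Pattern: one or more of a literal '7'; then exactly 3 of a non-digit (captured as 'tail').
Scanning left to right: at [2:8] match '777rcq', group 1 = 'rcq'.
`findall` collects group 1 from the one match (1 total).

['rcq']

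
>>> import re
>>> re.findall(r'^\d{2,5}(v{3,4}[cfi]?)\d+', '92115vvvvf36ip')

The pattern matches anchored at the start of the string; then 2 to 5 of a digit; then 3 to 4 of the literal 'v', then optionally one of [cfi] (captured); then one or more of a digit.
Matches: at [0:12] match '92115vvvvf36', group 1 = 'vvvvf'.
One capturing group, so `findall` returns just the captured substring from the one match — 1 in all.

['vvvvf']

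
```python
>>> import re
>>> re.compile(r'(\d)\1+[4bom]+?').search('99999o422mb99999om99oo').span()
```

`\1` has to match the exact text group 1 already captured.
`re.search` tries every starting position until one works.
The match spans [0:6] → '99999o'.
Captured: group 1 = '9'.

(0, 6)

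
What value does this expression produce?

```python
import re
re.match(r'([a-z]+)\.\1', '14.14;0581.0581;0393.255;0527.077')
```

The backreference `\1` re-matches whatever the first group consumed, character for character.
`match` is anchored at position 0; if the pattern doesn't fit there, it returns None.
Here the string doesn't start with a match, so the call returns None.

None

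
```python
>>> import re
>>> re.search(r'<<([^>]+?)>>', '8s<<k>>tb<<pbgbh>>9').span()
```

(2, 7)

Unlike `match`, `search` isn't anchored — it looks for the pattern anywhere in the string.
The match spans [2:7] → '<<k>>'.
Captured: group 1 = 'k'.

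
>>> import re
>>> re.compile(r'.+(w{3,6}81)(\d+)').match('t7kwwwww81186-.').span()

(0, 13)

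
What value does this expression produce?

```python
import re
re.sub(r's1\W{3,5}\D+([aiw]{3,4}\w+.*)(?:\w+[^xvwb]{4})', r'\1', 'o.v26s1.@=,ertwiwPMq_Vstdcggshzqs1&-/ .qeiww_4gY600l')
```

'o.v26wiwPMq_Vstdcggshzqs1&-/ .qeiww_4g'

The replacement refers to a captured group, so each match is rewritten using its own captured text.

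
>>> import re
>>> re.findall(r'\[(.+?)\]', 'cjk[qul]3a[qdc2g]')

A `+?`/`*?`/`{m,n}?` starts at its minimum and grows only as far as needed for what follows to match.
Scanning left to right: at [3:8] match '[qul]', group 1 = 'qul'; at [10:17] match '[qdc2g]', group 1 = 'qdc2g'.
One capturing group, so `findall` returns just the captured substring from each match — 2 in all.

['qul', 'qdc2g']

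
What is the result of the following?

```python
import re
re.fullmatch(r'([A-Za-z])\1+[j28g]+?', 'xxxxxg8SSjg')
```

None

`\1` is not a pattern — it's the concrete string captured by group 1, re-applied verbatim.
For `fullmatch`, every character of the input must be accounted for by the pattern.
Here the pattern can't cover the whole string, so the call returns None.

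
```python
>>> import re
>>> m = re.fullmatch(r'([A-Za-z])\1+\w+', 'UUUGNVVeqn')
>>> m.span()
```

(0, 10)

`re.fullmatch` is like wrapping the pattern in `^…$` (in single-line mode).
The match spans [0:10] → 'UUUGNVVeqn'.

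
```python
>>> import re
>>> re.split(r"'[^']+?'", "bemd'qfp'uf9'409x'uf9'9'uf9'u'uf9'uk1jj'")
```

['bemd', 'uf9', 'uf9', 'uf9', 'uf9', '']

Matches to split on: at [4:9] → "'qfp'"; at [12:18] → "'409x'"; at [21:24] → "'9'"; at [27:30] → "'u'"; at [33:40] → "'uk1jj'".
Splitting on the pattern gives 6 pieces.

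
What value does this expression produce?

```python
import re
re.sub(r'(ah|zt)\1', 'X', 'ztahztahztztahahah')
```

'ztahztahXXah'

The backreference `\1` re-matches whatever the first group consumed, character for character.
`sub` substitutes 'X' at each match site.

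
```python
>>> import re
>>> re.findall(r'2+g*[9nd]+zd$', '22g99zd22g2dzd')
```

['2dzd']

No capturing groups, so `findall` returns the 1 full match string.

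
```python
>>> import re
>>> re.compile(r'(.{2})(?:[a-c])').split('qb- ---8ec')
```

['qb- ---', '8e', '']

Because the pattern has a capturing group, `split` also inserts each captured text between the pieces.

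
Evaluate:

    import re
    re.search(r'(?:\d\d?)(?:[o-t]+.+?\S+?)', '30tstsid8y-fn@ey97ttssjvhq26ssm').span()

Pattern: a digit, then optionally a digit (non-capturing group); then one or more of a character in [o-t], then one or more of any character (lazy), then one or more of a non-whitespace character (lazy) (non-capturing group).
`search` walks the string left to right and returns the first match it finds.
The match spans [0:8] → '30tstsid'.

(0, 8)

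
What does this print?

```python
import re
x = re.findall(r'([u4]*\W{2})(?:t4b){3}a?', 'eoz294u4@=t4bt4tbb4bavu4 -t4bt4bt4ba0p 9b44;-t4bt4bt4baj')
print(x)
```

['u4 -', '44;-']

This matches zero or more of one of [u4], then exactly 2 of a non-word character (captured); then the literal 't4b' repeated 3 times, then optionally the literal 'a'.
`findall` collects group 1 from each match (2 total).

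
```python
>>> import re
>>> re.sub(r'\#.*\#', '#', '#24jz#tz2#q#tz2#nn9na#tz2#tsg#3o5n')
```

'#3o5n'

Matches: at [0:30] → '#24jz#tz2#q#tz2#nn9na#tz2#tsg#'.
Every occurrence is swapped for '#'.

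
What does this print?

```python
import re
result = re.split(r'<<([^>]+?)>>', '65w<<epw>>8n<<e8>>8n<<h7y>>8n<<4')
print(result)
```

['65w', 'epw', '8n', 'e8', '8n', 'h7y', '8n<<4']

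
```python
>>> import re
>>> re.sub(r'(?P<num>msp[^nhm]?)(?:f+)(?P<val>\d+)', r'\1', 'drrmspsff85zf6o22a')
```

'drrmspszf6o22a'

This matches the literal 'msp', then optionally any character except [nhm] (captured as 'num'); then one or more of a literal 'f' (non-capturing group); then one or more of a digit (captured as 'val').
Matches: at [3:11] → 'mspsff85'.
Each match is replaced using the text its own group 1 captured.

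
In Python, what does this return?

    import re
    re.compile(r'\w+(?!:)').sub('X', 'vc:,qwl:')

'Xc:,Xl:'

`(?!…)`/`(?<!…)` only lets a position through if the neighbouring text does NOT match; no characters are consumed.
Matches: at [0:1] → 'v'; at [4:6] → 'qw'.
Each match is replaced by 'X'.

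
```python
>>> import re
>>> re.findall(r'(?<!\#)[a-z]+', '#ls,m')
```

['s', 'm']

The negative lookahead/lookbehind blocks any match where the forbidden context is present.
Matches: at [2:3] → 's'; at [4:5] → 'm'.
With no groups in the pattern, `findall` gives back each whole match — 2 here.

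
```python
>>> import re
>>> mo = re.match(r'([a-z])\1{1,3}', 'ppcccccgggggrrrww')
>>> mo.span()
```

(0, 2)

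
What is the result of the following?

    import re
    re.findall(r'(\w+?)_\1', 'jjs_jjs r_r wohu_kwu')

A backreference is literal: `\1` must see the identical characters the first group matched.
Matches: at [0:7] match 'jjs_jjs', group 1 = 'jjs'; at [8:11] match 'r_r', group 1 = 'r'.
`findall` collects group 1 from each match (2 total).

['jjs', 'r']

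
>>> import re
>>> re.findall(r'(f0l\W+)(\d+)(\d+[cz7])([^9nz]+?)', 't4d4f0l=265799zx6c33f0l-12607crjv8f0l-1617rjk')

[('f0l=', '26579', '9z', 'x'), ('f0l-', '1260', '7c', 'r'), ('f0l-', '16', '17', 'r')]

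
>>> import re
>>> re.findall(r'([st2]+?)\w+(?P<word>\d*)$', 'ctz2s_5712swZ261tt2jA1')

This matches one or more of one of [st2] (lazy) (captured); then one or more of a word character; then zero or more of a digit (captured as 'word'); then anchored at the end.
Scanning left to right: at [1:22] match 'tz2s_5712swZ261tt2jA1', groups = ('t', '').
With 2 capturing groups, `findall` returns a 2-tuple per match.

[('t', '')]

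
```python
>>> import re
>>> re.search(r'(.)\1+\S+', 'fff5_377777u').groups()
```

The match spans [0:12] → 'fff5_377777u'.
Captured: group 1 = 'f'.

('f',)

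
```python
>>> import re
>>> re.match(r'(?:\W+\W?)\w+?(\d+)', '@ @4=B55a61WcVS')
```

This matches one or more of a non-word character, then optionally a non-word character (non-capturing group); then one or more of a word character (lazy); then one or more of a digit (captured).
With `match`, the pattern is implicitly anchored at the beginning.
Here the string doesn't start with a match, so the call returns None.

None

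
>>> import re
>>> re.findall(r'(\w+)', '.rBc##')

With a single group, `findall` returns only what that group captured — 1 item.

['rBc']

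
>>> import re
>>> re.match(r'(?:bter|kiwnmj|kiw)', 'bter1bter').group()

With `match`, the pattern is implicitly anchored at the beginning.
The match spans [0:4] → 'bter'.

'bter'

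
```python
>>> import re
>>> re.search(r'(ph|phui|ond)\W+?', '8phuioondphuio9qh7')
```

Unlike `match`, `search` isn't anchored — it looks for the pattern anywhere in the string.
Here the pattern never matches, so the call returns None.

None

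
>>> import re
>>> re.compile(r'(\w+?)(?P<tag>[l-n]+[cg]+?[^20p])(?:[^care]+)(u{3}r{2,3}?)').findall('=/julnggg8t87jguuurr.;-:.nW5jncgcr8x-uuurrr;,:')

Because the quantifier is non-greedy, it stops expanding at the earliest point where the rest of the pattern can succeed.
`findall` packs the 3 group values into a tuple for every match.

[('ju', 'lngg', 'uuurr'), ('nW5j', 'ncgcr', 'uuurr')]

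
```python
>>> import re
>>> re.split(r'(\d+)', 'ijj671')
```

Pattern: one or more of a digit (captured).
Matches to split on: at [3:6] → '671'.
Because the pattern has a capturing group, `split` also inserts each captured text between the pieces.

['ijj', '671', '']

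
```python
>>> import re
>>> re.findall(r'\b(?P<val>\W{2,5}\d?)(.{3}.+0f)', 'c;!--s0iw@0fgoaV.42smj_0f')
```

This matches a word boundary (`\b`, zero-width); then 2 to 5 of a non-word character, then optionally a digit (captured as 'val'); then exactly 3 of any character, then one or more of any character, then the literal '0f' (captured).
2 groups means the one result is a tuple of 2 captured strings — 1 here.

[(';!--', 's0iw@0fgoaV.42smj_0f')]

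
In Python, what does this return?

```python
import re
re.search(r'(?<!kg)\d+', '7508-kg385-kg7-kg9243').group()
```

'7508'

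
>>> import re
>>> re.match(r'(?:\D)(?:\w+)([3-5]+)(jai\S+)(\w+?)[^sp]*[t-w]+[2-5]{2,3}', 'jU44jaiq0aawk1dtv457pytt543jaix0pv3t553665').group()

'jU44jaiq0aawk1dtv457pytt543jaix0pv3t553'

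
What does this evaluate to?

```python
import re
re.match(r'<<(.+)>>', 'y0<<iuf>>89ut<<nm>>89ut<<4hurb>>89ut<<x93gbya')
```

None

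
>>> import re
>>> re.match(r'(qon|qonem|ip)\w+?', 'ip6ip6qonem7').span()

`match` is anchored at position 0; if the pattern doesn't fit there, it returns None.
The match spans [0:3] → 'ip6'.

(0, 3)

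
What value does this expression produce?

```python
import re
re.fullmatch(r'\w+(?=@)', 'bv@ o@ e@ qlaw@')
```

`re.fullmatch` requires the pattern to consume the entire string.
Here the pattern can't cover the whole string, so the call returns None.

None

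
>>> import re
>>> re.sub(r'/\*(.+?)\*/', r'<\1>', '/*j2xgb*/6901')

'<j2xgb>6901'

Matches: at [0:9] → '/*j2xgb*/'.
The replacement refers to a captured group, so each match is rewritten using its own captured text.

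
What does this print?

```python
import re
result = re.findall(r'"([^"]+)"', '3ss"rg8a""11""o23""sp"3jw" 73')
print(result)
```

['rg8a', '11', 'o23', 'sp']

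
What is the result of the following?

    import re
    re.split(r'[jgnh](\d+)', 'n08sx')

['', '08', 'sx']

The group in the pattern means `split` returns the separators' captures alongside the pieces.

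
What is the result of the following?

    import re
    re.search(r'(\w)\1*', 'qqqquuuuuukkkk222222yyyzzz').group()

'qqqq'

After group 1 captures some text, `\1` only succeeds where that same text appears again.
The match spans [0:4] → 'qqqq'.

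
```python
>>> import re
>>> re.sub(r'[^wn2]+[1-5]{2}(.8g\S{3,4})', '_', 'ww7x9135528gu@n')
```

'ww_'

This matches one or more of any character except [wn2], then exactly 2 of a character in [1-5]; then any character, then the literal '8g', then 3 to 4 of a non-whitespace character (captured).
Matches: at [2:15] → '7x9135528gu@n'.
Every occurrence is swapped for '_'.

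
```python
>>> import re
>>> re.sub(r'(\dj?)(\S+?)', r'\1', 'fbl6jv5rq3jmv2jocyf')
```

With the lazy modifier that quantifier settles for the fewest repetitions that let the rest of the pattern succeed (the atoms after it are unaffected and can still be greedy).
The replacement refers to a captured group, so each match is rewritten using its own captured text.

'fbl6j5q3jv2jcyf'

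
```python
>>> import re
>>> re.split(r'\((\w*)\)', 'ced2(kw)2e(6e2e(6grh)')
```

Matches to split on: at [4:8] → '(kw)'; at [15:21] → '(6grh)'.
With a capturing group present, the delimiter's captured portion is kept in the result list.

['ced2', 'kw', '2e(6e2e', '6grh', '']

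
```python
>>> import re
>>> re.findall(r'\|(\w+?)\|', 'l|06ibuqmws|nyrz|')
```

One capturing group, so `findall` returns just the captured substring from the one match — 1 in all.

['06ibuqmws']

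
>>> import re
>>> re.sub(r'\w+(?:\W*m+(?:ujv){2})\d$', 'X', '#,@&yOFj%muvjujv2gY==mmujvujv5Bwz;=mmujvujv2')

'#,@&yOFj%muvjujv2gY==X'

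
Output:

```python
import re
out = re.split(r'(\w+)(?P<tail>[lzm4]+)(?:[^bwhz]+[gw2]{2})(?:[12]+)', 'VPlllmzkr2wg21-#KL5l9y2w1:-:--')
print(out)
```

Pattern: one or more of a word character (captured); then one or more of one of [lzm4] (captured as 'tail'); then one or more of any character except [bwhz], then exactly 2 of one of [gw2] (non-capturing group); then one or more of one of [12] (non-capturing group).
Matches to split on: at [0:14] → 'VPlllmzkr2wg21'; at [16:25] → 'KL5l9y2w1'.
The group in the pattern means `split` returns the separators' captures alongside the pieces.

['', 'VPlllm', 'z', '-#', 'KL5', 'l', ':-:--']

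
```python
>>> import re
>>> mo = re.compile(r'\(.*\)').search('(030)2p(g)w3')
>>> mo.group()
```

'(030)2p(g)'

The match spans [0:10] → '(030)2p(g)'.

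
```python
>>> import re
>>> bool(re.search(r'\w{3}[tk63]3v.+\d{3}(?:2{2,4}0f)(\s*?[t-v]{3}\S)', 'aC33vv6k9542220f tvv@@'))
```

The pattern matches exactly 3 of a word character, then one of [tk63]; then the literal '3v', then one or more of any character, then exactly 3 of a digit; then 2 to 4 of a literal '2', then the literal '0f' (non-capturing group); then zero or more of whitespace (lazy), then exactly 3 of a character in [t-v], then a non-whitespace character (captured).
Unlike `match`, `search` isn't anchored — it looks for the pattern anywhere in the string.
Here no position works, so the call returns None, and `bool(None)` is False.

False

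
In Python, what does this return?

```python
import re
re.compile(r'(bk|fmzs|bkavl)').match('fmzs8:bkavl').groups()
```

('fmzs',)

`re.match` only tries the pattern at the start of the string.
The match spans [0:4] → 'fmzs'.
Captured: group 1 = 'fmzs'.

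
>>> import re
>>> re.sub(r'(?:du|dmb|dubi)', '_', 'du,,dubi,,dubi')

'_,,_bi,,_bi'

`|` is ordered: at each position the engine commits to the first alternative that works.
Matches: at [0:2] → 'du'; at [4:6] → 'du'; at [10:12] → 'du'.
Every occurrence is swapped for '_'.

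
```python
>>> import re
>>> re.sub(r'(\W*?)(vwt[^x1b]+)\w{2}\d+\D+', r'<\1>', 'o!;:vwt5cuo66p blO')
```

Each match is replaced using the text its own group 1 captured.

'o<!;:>'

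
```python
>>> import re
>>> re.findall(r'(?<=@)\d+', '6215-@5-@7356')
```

['5', '7356']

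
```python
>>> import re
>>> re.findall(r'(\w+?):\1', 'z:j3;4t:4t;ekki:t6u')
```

['4t']

The backreference `\1` re-matches whatever the first group consumed, character for character.
Matches: at [5:10] match '4t:4t', group 1 = '4t'.
Because there's exactly one group, `findall` drops the full match and keeps group 1 from the one hit.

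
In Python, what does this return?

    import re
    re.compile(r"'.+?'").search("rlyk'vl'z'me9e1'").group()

The `?` after the quantifier makes it lazy — it takes as little as possible before letting the rest of the pattern try.
`search` walks the string left to right and returns the first match it finds.
The match spans [4:8] → "'vl'".

"'vl'"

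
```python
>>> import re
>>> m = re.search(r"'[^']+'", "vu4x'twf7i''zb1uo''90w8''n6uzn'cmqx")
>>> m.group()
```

The match spans [4:11] → "'twf7i'".

"'twf7i'"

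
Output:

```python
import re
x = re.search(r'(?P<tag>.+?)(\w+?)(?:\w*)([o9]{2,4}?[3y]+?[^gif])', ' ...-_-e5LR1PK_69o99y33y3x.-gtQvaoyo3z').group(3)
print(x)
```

99y3

The match spans [0:22] → ' ...-_-e5LR1PK_69o99y3'.
Captured: group 1 = ' ...-_-', group 2 = 'e', group 3 = '99y3'.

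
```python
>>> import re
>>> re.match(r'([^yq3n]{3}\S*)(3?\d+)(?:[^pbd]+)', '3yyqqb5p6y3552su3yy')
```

None

Pattern: exactly 3 of any character except [yq3n], then zero or more of a non-whitespace character (captured); then optionally a literal '3', then one or more of a digit (captured); then one or more of any character except [pbd] (non-capturing group).
`match` is anchored at position 0; if the pattern doesn't fit there, it returns None.
Here the pattern fails at index 0, so the call returns None.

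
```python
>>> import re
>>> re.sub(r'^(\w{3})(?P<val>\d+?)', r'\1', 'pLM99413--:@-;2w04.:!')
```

'pLM9413--:@-;2w04.:!'

A non-greedy quantifier consumes as few characters as it can — just enough that the remainder of the pattern still matches from where it stops; whatever follows it matches normally.
Each match is replaced using the text its own group 1 captured.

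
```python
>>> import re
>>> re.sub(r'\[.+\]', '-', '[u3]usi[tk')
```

'-usi[tk'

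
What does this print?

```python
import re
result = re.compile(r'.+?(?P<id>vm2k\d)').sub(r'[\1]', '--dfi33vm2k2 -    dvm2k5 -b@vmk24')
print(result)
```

[vm2k2][vm2k5] -b@vmk24

The pattern matches one or more of any character (lazy); then the literal 'v', then the literal 'm2k', then a digit (captured as 'id').
A `+?`/`*?`/`{m,n}?` starts at its minimum and grows only as far as needed for what follows to match.
Matches: at [0:12] → '--dfi33vm2k2'; at [12:24] → ' -    dvm2k5'.
`\1` in the replacement pulls in group 1's text for each match.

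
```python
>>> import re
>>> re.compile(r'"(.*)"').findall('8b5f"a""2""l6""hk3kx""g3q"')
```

['a""2""l6""hk3kx""g3q']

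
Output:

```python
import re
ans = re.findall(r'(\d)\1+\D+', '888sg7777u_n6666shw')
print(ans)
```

['8', '7', '6']

After group 1 captures some text, `\1` only succeeds where that same text appears again.
Scanning left to right: at [0:5] match '888sg', group 1 = '8'; at [5:12] match '7777u_n', group 1 = '7'; at [12:19] match '6666shw', group 1 = '6'.
With a single group, `findall` returns only what that group captured — 3 items.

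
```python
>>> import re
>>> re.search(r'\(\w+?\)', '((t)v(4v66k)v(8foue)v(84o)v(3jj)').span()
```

(1, 4)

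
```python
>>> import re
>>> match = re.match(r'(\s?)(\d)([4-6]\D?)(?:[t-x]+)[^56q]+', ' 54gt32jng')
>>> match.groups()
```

The match spans [0:10] → ' 54gt32jng'.
Captured: group 1 = ' ', group 2 = '5', group 3 = '4g'.

(' ', '5', '4g')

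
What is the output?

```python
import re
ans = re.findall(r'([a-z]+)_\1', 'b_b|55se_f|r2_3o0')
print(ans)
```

The backreference `\1` re-matches whatever the first group consumed, character for character.
One capturing group, so `findall` returns just the captured substring from the one match — 1 in all.

['b']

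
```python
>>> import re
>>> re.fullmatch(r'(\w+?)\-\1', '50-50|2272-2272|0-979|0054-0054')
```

None

`re.fullmatch` requires the pattern to consume the entire string.
Here there's no way to consume every character, so the call returns None.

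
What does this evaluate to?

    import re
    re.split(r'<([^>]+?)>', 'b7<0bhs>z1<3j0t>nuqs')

['b7', '0bhs', 'z1', '3j0t', 'nuqs']

Because the pattern has a capturing group, `split` also inserts each captured text between the pieces.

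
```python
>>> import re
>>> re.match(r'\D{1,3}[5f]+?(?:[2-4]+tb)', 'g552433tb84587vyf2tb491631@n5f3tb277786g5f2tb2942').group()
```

'g552433tb'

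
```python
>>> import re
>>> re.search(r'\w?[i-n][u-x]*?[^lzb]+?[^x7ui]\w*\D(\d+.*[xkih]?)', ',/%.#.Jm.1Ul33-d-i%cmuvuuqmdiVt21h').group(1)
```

Pattern: optionally a word character, then a character in [i-n], then zero or more of a character in [u-x] (lazy); then one or more of any character except [lzb] (lazy), then any character except [x7ui], then zero or more of a word character; then a non-digit; then one or more of a digit, then zero or more of any character, then optionally one of [xkih] (captured).
Unlike `match`, `search` isn't anchored — it looks for the pattern anywhere in the string.
The match spans [6:34] → 'Jm.1Ul33-d-i%cmuvuuqmdiVt21h'.
Captured: group 1 = '33-d-i%cmuvuuqmdiVt21h'.

'33-d-i%cmuvuuqmdiVt21h'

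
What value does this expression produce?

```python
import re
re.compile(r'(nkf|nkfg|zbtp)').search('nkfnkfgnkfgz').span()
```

The match spans [0:3] → 'nkf'.

(0, 3)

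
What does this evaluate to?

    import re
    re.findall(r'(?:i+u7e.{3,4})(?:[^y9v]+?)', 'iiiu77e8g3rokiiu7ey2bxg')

['iiu7ey2bxg']

Since nothing is captured, `findall` lists the 1 matched substring directly.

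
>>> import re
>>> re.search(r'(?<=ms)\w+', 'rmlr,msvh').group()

'vh'

The lookaround is zero-width — it requires the adjacent text to match without consuming it, so the asserted text isn't part of the match.
Unlike `match`, `search` isn't anchored — it looks for the pattern anywhere in the string.
The match spans [7:9] → 'vh'.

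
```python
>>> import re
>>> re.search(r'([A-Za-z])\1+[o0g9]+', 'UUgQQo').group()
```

'UUg'

After group 1 captures some text, `\1` only succeeds where that same text appears again.
The match spans [0:3] → 'UUg'.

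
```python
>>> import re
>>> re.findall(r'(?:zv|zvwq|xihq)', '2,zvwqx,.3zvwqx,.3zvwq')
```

['zv', 'zv', 'zv']

Alternation tries branches left to right and keeps the first one that lets the overall match succeed at that position.
Scanning left to right: at [2:4] → 'zv'; at [10:12] → 'zv'; at [18:20] → 'zv'.
With no groups in the pattern, `findall` gives back each whole match — 3 here.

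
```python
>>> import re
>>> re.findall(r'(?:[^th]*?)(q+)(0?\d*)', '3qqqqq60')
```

[('qqqqq', '60')]

A `+?`/`*?`/`{m,n}?` starts at its minimum and grows only as far as needed for what follows to match.
Multiple groups make `findall` return tuples — one 2-tuple for the one match.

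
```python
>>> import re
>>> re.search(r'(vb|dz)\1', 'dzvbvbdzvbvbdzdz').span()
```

(2, 6)

`\1` is not a pattern — it's the concrete string captured by group 1, re-applied verbatim.
The match spans [2:6] → 'vbvb'.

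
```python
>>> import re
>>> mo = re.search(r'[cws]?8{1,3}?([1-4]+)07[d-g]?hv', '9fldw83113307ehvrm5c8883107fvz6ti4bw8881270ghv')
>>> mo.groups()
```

('31133',)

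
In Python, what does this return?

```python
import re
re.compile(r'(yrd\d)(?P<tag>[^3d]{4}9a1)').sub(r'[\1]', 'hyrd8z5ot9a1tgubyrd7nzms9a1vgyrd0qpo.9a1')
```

'h[yrd8]tgub[yrd7]vg[yrd0]'

The pattern matches the literal 'yrd', then a digit (captured); then exactly 4 of any character except [3d], then the literal '9a1' (captured as 'tag').
`\1` in the replacement pulls in group 1's text for each match.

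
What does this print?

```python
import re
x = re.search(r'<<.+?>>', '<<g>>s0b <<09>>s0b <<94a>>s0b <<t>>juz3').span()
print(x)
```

(0, 5)

A non-greedy quantifier consumes as few characters as it can — just enough that the remainder of the pattern still matches from where it stops; whatever follows it matches normally.
The match spans [0:5] → '<<g>>'.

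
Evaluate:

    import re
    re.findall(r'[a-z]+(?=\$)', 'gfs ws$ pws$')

['ws', 'pws']

Lookahead/lookbehind check context without consuming it, so the matched span excludes the asserted characters.
No capturing groups, so `findall` returns the 2 full match strings.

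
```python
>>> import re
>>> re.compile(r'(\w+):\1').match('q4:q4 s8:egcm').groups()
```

('q4',)

`\1` is not a pattern — it's the concrete string captured by group 1, re-applied verbatim.
`re.match` only tries the pattern at the start of the string.
The match spans [0:5] → 'q4:q4'.
Captured: group 1 = 'q4'.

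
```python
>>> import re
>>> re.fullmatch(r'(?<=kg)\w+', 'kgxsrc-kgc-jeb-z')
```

None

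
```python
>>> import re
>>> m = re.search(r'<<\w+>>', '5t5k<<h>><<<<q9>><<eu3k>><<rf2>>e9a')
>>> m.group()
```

'<<h>>'

`re.search` tries every starting position until one works.
The match spans [4:9] → '<<h>>'.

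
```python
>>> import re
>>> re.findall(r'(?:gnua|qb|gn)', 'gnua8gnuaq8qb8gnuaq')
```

`|` is ordered: at each position the engine commits to the first alternative that works.
Matches: at [0:4] → 'gnua'; at [5:9] → 'gnua'; at [11:13] → 'qb'; at [14:18] → 'gnua'.
Since nothing is captured, `findall` lists the 4 matched substrings directly.

['gnua', 'gnua', 'qb', 'gnua']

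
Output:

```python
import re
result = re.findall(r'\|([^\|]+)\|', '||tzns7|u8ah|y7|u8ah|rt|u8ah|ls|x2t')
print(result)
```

Because there's exactly one group, `findall` drops the full match and keeps group 1 from each hit.

['tzns7', 'y7', 'rt', 'ls']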